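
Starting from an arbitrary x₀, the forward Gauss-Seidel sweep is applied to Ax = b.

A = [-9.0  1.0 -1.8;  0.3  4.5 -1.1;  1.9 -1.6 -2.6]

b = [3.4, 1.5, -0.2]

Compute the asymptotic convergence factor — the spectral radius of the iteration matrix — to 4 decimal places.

Split A = D + L + U, D = diag(-9, 4.5, -2.6).
GS T = -(D+L)⁻¹U: row 0 first, T[0,1] = -(1)/(-9) = +0.1111; later rows by forward substitution.
  T[0,:] = [+0.0000  +0.1111  -0.2000]
  T[1,:] = [+0.0000  -0.0074  +0.2578]
  T[2,:] = [+0.0000  +0.0858  -0.3048]
|eigenvalues of T|: 0.3664, 0.0542, 0.0000.
ρ(T) = max|λ| = 0.3664; 0.3664 < 1, so it converges for any x₀.

0.3664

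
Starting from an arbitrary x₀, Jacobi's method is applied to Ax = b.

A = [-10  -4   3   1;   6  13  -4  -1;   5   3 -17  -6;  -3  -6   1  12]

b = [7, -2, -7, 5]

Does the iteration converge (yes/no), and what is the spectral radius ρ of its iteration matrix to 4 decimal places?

yes, ρ = 0.8248

A = D + L + U where D = diag(-10, 13, -17, 12).
T_J = -D⁻¹(L+U): T[3,2] = -(1)/(12) = -0.0833; T[3,3] = 0.
  T[0,:] = [+0.0000 -0.4000 +0.3000 +0.1000]
  T[1,:] = [-0.4615 +0.0000 +0.3077 +0.0769]
  T[2,:] = [+0.2941 +0.1765 +0.0000 -0.3529]
  T[3,:] = [+0.2500 +0.5000 -0.0833 +0.0000]
|roots of det(T-λI)|: 0.8248, 0.4299, 0.3008, 0.3008.
ρ(T) = max|λ| = 0.8248; 0.8248 < 1 ⇒ converges.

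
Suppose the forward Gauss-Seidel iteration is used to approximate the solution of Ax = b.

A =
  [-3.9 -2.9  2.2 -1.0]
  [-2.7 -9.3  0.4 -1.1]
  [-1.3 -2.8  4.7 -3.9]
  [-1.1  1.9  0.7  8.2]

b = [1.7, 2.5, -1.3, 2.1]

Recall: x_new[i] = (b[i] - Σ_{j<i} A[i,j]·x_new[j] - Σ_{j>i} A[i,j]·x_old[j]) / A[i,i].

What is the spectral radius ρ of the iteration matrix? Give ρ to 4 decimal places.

A = D + L + U where D = diag(-3.9, -9.3, 4.7, 8.2).
T_GS = -(D+L)⁻¹U: row 0 first, T[0,1] = -(-2.9)/(-3.9) = -0.7436; later rows by forward substitution.
  T[0,:] = [+0.0000  -0.7436  +0.5641  -0.2564]
  T[1,:] = [+0.0000  +0.2159  -0.1208  -0.0438]
  T[2,:] = [+0.0000  -0.0771  +0.0841  +0.7327]
  T[3,:] = [+0.0000  -0.1432  +0.0965  -0.0868]
|roots of det(T-λI)|: 0.4180, 0.2403, 0.0354, 0.0000.
ρ = 0.4180; 0.4180 < 1, so it converges for any x₀.

0.4180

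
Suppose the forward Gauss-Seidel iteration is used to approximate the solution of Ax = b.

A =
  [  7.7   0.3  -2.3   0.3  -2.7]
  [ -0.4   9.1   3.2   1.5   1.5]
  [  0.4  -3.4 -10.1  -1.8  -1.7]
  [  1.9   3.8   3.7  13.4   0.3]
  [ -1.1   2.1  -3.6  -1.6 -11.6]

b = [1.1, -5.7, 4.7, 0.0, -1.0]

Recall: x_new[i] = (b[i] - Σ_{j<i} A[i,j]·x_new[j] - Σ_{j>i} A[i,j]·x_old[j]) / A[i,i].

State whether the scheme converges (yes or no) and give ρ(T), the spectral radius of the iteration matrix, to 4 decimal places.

Let D = diag(7.7, 9.1, -10.1, 13.4, -11.6); L, U the strict triangles.
GS T = -(D+L)⁻¹U: row 0 first, T[0,2] = -(-2.3)/(7.7) = +0.2987; later rows by forward substitution.
  T[0,:] = [+0.0000, -0.0390, +0.2987, -0.0390, +0.3506]
  T[1,:] = [+0.0000, -0.0017, -0.3385, -0.1665, -0.1494]
  T[2,:] = [+0.0000, -0.0010, +0.1258, -0.1237, -0.1041]
  T[3,:] = [+0.0000, +0.0063, +0.0189, +0.0869, -0.0010]
  T[4,:] = [+0.0000, +0.0028, -0.1313, -0.0001, -0.0279]
moduli |λ_i(T)| = 0.1807, 0.0805, 0.0732, 0.0049, 0.0000.
ρ(T) = max|λ| = 0.1807; 0.1807 < 1: convergent.

yes, ρ = 0.1807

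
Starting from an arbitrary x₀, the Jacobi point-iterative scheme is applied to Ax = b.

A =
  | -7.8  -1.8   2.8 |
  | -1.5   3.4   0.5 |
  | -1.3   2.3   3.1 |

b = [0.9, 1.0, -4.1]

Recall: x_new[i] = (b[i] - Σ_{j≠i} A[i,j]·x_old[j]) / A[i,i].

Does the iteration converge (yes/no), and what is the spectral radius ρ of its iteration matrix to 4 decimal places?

Write A = D+L+U with D = diag(-7.8, 3.4, 3.1).
Jacobi: T = -D⁻¹(L+U), T[0,1] = -(-1.8)/(-7.8) = -0.2308; T[0,0] = 0.
  T[0,:] = [+0.0000, -0.2308, +0.3590]
  T[1,:] = [+0.4412, +0.0000, -0.1471]
  T[2,:] = [+0.4194, -0.7419, +0.0000]
|λ(T)| sorted: 0.5797, 0.4221, 0.4221.
ρ(T) = max|λ| = 0.5797; 0.5797 < 1: convergent.

yes, ρ = 0.5797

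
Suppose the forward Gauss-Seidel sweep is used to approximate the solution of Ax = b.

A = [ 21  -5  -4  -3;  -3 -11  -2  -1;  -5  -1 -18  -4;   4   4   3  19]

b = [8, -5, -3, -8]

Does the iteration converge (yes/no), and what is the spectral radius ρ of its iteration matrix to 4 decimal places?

yes, ρ = 0.1976

Write A = D+L+U with D = diag(21, -11, -18, 19).
T_GS = -(D+L)⁻¹U: row 0 first, T[0,2] = -(-4)/(21) = +0.1905; later rows by forward substitution.
  T[0,:] = [+0.0000, +0.2381, +0.1905, +0.1429]
  T[1,:] = [+0.0000, -0.0649, -0.2338, -0.1299]
  T[2,:] = [+0.0000, -0.0625, -0.0399, -0.2547]
  T[3,:] = [+0.0000, -0.0266, +0.0154, +0.0375]
|roots of det(T-λI)|: 0.1976, 0.1012, 0.1012, 0.0000.
ρ(T) = max|λ| = 0.1976; 0.1976 < 1 ⇒ converges.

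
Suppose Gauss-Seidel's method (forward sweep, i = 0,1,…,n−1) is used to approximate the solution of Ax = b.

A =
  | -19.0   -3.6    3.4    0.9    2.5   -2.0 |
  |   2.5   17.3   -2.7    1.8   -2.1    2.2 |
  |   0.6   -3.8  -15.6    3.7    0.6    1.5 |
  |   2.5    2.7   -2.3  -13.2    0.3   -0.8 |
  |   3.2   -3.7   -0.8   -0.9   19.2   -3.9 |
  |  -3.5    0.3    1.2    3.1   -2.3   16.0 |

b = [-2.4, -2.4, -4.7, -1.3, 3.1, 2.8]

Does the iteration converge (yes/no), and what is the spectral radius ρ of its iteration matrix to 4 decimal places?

A = D + L + U where D = diag(-19, 17.3, -15.6, -13.2, 19.2, 16).
GS T = -(D+L)⁻¹U: row 0 first, T[0,1] = -(-3.6)/(-19) = -0.1895; later rows by forward substitution.
  T[0,:] = [+0.0000  -0.1895  +0.1789  +0.0474  +0.1316  -0.1053]
  T[1,:] = [+0.0000  +0.0274  +0.1302  -0.1109  +0.1024  -0.1120]
  T[2,:] = [+0.0000  -0.0140  -0.0248  +0.2660  +0.0186  +0.1194]
  T[3,:] = [+0.0000  -0.0279  +0.0649  -0.0601  +0.0653  -0.1242]
  T[4,:] = [+0.0000  +0.0350  -0.0027  -0.0210  +0.0016  +0.1982]
  T[5,:] = [+0.0000  -0.0305  +0.0256  +0.0011  +0.0130  +0.0227]
|eigenvalues of T|: 0.2393, 0.1010, 0.1010, 0.0539, 0.0539, 0.0000.
ρ(T) = max|λ| = 0.2393; 0.2393 < 1: convergent.

yes, ρ = 0.2393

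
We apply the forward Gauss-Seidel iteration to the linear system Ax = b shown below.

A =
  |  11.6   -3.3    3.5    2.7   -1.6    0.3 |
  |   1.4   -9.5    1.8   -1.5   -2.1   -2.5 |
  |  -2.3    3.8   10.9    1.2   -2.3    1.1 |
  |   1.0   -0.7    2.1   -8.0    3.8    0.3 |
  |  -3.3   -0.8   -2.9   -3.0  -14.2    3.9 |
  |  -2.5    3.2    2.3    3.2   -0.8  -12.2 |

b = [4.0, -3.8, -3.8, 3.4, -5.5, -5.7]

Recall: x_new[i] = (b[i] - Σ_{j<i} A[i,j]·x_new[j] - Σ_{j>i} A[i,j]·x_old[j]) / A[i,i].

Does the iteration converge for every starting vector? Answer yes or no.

Write A = D+L+U with D = diag(11.6, -9.5, 10.9, -8, -14.2, -12.2).
GS T = -(D+L)⁻¹U: row 0 first, T[0,1] = -(-3.3)/(11.6) = +0.2845; later rows by forward substitution.
  T[0,:] = [+0.0000  +0.2845  -0.3017  -0.2328  +0.1379  -0.0259]
  T[1,:] = [+0.0000  +0.0419  +0.1450  -0.1922  -0.2007  -0.2670]
  T[2,:] = [+0.0000  +0.0454  -0.1142  -0.0922  +0.3101  -0.0133]
  T[3,:] = [+0.0000  +0.0438  -0.0804  -0.0365  +0.5912  +0.0541]
  T[4,:] = [+0.0000  -0.0870  +0.1023  +0.0915  -0.2090  +0.2870]
  T[5,:] = [+0.0000  -0.0215  +0.0505  -0.0357  +0.1463  -0.0719]
|λ(T)| sorted: 0.5296, 0.2826, 0.1597, 0.0815, 0.0815, 0.0000.
ρ(T) = max|λ| = 0.5296; 0.5296 < 1 ⇒ converges.

yes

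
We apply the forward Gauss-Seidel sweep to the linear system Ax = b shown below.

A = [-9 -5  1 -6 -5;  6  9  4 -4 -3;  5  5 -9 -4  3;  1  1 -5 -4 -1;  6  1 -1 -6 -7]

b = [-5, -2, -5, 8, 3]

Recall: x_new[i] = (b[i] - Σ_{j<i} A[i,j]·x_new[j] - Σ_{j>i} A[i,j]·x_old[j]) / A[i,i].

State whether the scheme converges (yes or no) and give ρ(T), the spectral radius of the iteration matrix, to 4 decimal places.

Diagonal D = diag(-9, 9, -9, -4, -7); L, U strict lower/upper.
Gauss-Seidel: T = -(D+L)⁻¹U, row 0 first, T[0,1] = -(-5)/(-9) = -0.5556; later rows by forward substitution.
  T[0,:] = [+0.0000 -0.5556 +0.1111 -0.6667 -0.5556]
  T[1,:] = [+0.0000 +0.3704 -0.5185 +0.8889 +0.7037]
  T[2,:] = [+0.0000 -0.1029 -0.2263 -0.3210 +0.4156]
  T[3,:] = [+0.0000 +0.0823 +0.1811 +0.4568 -0.7325]
  T[4,:] = [+0.0000 -0.4791 -0.1017 -0.7901 +0.1928]
|λ(T)| sorted: 1.1615, 0.4826, 0.4826, 0.0869, 0.0000.
ρ(T) = max|λ| = 1.1615; 1.1615 > 1 ⇒ diverges.

no, ρ = 1.1615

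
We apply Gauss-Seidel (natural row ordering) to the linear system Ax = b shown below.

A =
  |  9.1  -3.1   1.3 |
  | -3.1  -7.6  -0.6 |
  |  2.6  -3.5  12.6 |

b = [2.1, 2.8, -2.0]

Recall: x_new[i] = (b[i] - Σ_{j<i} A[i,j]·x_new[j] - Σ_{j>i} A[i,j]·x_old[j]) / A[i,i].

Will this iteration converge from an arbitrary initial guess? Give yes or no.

yes

A = D + L + U where D = diag(9.1, -7.6, 12.6).
T_GS = -(D+L)⁻¹U: row 0 first, T[0,2] = -(1.3)/(9.1) = -0.1429; later rows by forward substitution.
  T[0,:] = [+0.0000 +0.3407 -0.1429]
  T[1,:] = [+0.0000 -0.1390 -0.0207]
  T[2,:] = [+0.0000 -0.1089 +0.0237]
|λ(T)| sorted: 0.1518, 0.0366, 0.0000.
ρ(T) = max|λ| = 0.1518; 0.1518 < 1, so it converges for any x₀.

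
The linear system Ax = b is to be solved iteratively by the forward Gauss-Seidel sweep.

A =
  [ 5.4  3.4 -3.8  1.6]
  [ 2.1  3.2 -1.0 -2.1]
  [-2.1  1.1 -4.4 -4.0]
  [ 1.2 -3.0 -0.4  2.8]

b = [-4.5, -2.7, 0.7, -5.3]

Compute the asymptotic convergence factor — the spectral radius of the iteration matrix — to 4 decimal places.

1.5941

Let D = diag(5.4, 3.2, -4.4, 2.8); L, U the strict triangles.
T_GS = -(D+L)⁻¹U: row 0 first, T[0,1] = -(3.4)/(5.4) = -0.6296; later rows by forward substitution.
  T[0,:] = [+0.0000 -0.6296 +0.7037 -0.2963]
  T[1,:] = [+0.0000 +0.4132 -0.1493 +0.8507]
  T[2,:] = [+0.0000 +0.4038 -0.3732 -0.5550]
  T[3,:] = [+0.0000 +0.7702 -0.5149 +0.9592]
moduli |λ_i(T)| = 1.5941, 0.6670, 0.0721, 0.0000.
spectral radius ρ = 1.5941; 1.5941 > 1: divergent.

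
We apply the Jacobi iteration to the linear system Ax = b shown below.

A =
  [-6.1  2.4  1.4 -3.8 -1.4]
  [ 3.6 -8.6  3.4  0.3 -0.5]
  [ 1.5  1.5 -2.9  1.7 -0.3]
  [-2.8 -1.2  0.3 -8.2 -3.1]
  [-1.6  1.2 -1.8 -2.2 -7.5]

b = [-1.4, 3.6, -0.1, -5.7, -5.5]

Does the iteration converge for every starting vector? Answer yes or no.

yes

Let D = diag(-6.1, -8.6, -2.9, -8.2, -7.5); L, U the strict triangles.
Jacobi: T = -D⁻¹(L+U), T[3,1] = -(-1.2)/(-8.2) = -0.1463; T[3,3] = 0.
  T[0,:] = [+0.0000  +0.3934  +0.2295  -0.6230  -0.2295]
  T[1,:] = [+0.4186  +0.0000  +0.3953  +0.0349  -0.0581]
  T[2,:] = [+0.5172  +0.5172  +0.0000  +0.5862  -0.1034]
  T[3,:] = [-0.3415  -0.1463  +0.0366  +0.0000  -0.3780]
  T[4,:] = [-0.2133  +0.1600  -0.2400  -0.2933  +0.0000]
|eigenvalues of T|: 0.8557, 0.6390, 0.6390, 0.4829, 0.0610.
ρ(T) = max|λ| = 0.8557; 0.8557 < 1, so it converges for any x₀.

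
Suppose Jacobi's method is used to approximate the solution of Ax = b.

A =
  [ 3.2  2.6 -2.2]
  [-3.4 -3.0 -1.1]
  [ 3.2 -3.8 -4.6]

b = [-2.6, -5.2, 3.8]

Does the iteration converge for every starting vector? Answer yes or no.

no

Split A = D + L + U, D = diag(3.2, -3, -4.6).
Jacobi: T = -D⁻¹(L+U), T[1,0] = -(-3.4)/(-3) = -1.1333; T[1,1] = 0.
  T[0,:] = [+0.0000, -0.8125, +0.6875]
  T[1,:] = [-1.1333, +0.0000, -0.3667]
  T[2,:] = [+0.6957, -0.8261, +0.0000]
moduli |λ_i(T)| = 1.5057, 0.7935, 0.7122.
ρ = 1.5057; 1.5057 > 1, so it fails to converge.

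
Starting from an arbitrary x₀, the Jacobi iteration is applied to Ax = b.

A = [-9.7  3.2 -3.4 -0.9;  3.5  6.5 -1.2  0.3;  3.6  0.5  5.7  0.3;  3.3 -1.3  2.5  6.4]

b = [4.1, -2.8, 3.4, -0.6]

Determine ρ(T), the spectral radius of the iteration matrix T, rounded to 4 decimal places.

0.5076

Diagonal D = diag(-9.7, 6.5, 5.7, 6.4); L, U strict lower/upper.
T_J = -D⁻¹(L+U): T[3,2] = -(2.5)/(6.4) = -0.3906; T[3,3] = 0.
  T[0,:] = [+0.0000 +0.3299 -0.3505 -0.0928]
  T[1,:] = [-0.5385 +0.0000 +0.1846 -0.0462]
  T[2,:] = [-0.6316 -0.0877 +0.0000 -0.0526]
  T[3,:] = [-0.5156 +0.2031 -0.3906 +0.0000]
|roots of det(T-λI)|: 0.5076, 0.3575, 0.3575, 0.1082.
spectral radius ρ = 0.5076; 0.5076 < 1 ⇒ converges.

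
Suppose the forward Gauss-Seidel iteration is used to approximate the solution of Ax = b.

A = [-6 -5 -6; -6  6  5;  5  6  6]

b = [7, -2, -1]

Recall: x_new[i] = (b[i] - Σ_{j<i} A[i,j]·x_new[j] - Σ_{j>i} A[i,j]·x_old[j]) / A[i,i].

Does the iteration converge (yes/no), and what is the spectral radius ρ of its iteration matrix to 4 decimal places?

no, ρ = 1.4281

A = D + L + U where D = diag(-6, 6, 6).
Gauss-Seidel: T = -(D+L)⁻¹U, row 0 first, T[0,2] = -(-6)/(-6) = -1.0000; later rows by forward substitution.
  T[0,:] = [+0.0000, -0.8333, -1.0000]
  T[1,:] = [+0.0000, -0.8333, -1.8333]
  T[2,:] = [+0.0000, +1.5278, +2.6667]
|λ(T)| sorted: 1.4281, 0.4052, 0.0000.
ρ(T) = max|λ| = 1.4281; 1.4281 > 1, so it fails to converge.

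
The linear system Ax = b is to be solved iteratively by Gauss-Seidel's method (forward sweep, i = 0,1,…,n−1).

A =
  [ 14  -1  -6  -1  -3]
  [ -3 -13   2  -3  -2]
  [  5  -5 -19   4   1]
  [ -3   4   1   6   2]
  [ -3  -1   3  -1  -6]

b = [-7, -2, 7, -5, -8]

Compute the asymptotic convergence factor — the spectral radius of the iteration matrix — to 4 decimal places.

0.3321

A = D + L + U where D = diag(14, -13, -19, 6, -6).
Gauss-Seidel: T = -(D+L)⁻¹U, row 0 first, T[0,1] = -(-1)/(14) = +0.0714; later rows by forward substitution.
  T[0,:] = [+0.0000  +0.0714  +0.4286  +0.0714  +0.2143]
  T[1,:] = [+0.0000  -0.0165  +0.0549  -0.2473  -0.2033]
  T[2,:] = [+0.0000  +0.0231  +0.0983  +0.2944  +0.1625]
  T[3,:] = [+0.0000  +0.0428  +0.1613  +0.1515  -0.1177]
  T[4,:] = [+0.0000  -0.0285  -0.2012  +0.1274  +0.0276]
|eigenvalues of T|: 0.3321, 0.2084, 0.2084, 0.0267, 0.0000.
ρ(T) = max|λ| = 0.3321; 0.3321 < 1 ⇒ converges.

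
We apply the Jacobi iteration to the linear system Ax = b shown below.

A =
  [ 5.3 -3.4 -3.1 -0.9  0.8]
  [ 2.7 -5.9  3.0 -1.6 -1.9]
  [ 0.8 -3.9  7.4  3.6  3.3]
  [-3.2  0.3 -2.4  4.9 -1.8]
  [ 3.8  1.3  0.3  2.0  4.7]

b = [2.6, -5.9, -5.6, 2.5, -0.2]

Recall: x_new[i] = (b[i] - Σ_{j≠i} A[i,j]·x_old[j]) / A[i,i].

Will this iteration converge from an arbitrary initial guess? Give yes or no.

no

Let D = diag(5.3, -5.9, 7.4, 4.9, 4.7); L, U the strict triangles.
Jacobi: T = -D⁻¹(L+U), T[3,0] = -(-3.2)/(4.9) = +0.6531; T[3,3] = 0.
  T[0,:] = [+0.0000, +0.6415, +0.5849, +0.1698, -0.1509]
  T[1,:] = [+0.4576, +0.0000, +0.5085, -0.2712, -0.3220]
  T[2,:] = [-0.1081, +0.5270, +0.0000, -0.4865, -0.4459]
  T[3,:] = [+0.6531, -0.0612, +0.4898, +0.0000, +0.3673]
  T[4,:] = [-0.8085, -0.2766, -0.0638, -0.4255, +0.0000]
eigenvalue magnitudes: 1.1349, 0.7728, 0.7313, 0.7313, 0.3549.
ρ(T) = max|λ| = 1.1349; 1.1349 > 1, so it fails to converge.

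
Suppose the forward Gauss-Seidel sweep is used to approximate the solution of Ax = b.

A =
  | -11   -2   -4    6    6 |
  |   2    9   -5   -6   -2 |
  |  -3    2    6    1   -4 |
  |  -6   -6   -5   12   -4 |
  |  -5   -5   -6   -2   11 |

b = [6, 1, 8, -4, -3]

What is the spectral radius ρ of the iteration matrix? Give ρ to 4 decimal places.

1.4137

Split A = D + L + U, D = diag(-11, 9, 6, 12, 11).
Gauss-Seidel: T = -(D+L)⁻¹U, row 0 first, T[0,4] = -(6)/(-11) = +0.5455; later rows by forward substitution.
  T[0,:] = [+0.0000  -0.1818  -0.3636  +0.5455  +0.5455]
  T[1,:] = [+0.0000  +0.0404  +0.6364  +0.5455  +0.1010]
  T[2,:] = [+0.0000  -0.1044  -0.3939  -0.0758  +0.9057]
  T[3,:] = [+0.0000  -0.1142  -0.0278  +0.5139  +1.0340]
  T[4,:] = [+0.0000  -0.1420  -0.0960  +0.5480  +0.9759]
moduli |λ_i(T)| = 1.4137, 0.2562, 0.0839, 0.0839, 0.0000.
spectral radius ρ = 1.4137; 1.4137 > 1: divergent.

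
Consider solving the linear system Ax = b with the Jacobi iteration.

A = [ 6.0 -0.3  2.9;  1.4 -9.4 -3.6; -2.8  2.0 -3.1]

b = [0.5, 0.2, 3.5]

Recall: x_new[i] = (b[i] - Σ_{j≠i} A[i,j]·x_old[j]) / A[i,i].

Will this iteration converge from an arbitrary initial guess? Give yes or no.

Let D = diag(6, -9.4, -3.1); L, U the strict triangles.
T_J = -D⁻¹(L+U): T[1,0] = -(1.4)/(-9.4) = +0.1489; T[1,1] = 0.
  T[0,:] = [+0.0000, +0.0500, -0.4833]
  T[1,:] = [+0.1489, +0.0000, -0.3830]
  T[2,:] = [-0.9032, +0.6452, +0.0000]
|roots of det(T-λI)|: 0.5047, 0.3292, 0.1754.
ρ(T) = max|λ| = 0.5047; 0.5047 < 1 ⇒ converges.

yes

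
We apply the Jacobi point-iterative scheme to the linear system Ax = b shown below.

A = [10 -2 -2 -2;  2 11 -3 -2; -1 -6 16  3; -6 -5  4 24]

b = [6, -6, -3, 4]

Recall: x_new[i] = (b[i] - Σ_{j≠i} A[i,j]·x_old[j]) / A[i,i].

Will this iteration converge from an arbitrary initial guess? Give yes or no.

Let D = diag(10, 11, 16, 24); L, U the strict triangles.
Jacobi: T = -D⁻¹(L+U), T[2,1] = -(-6)/(16) = +0.3750; T[2,2] = 0.
  T[0,:] = [+0.0000, +0.2000, +0.2000, +0.2000]
  T[1,:] = [-0.1818, +0.0000, +0.2727, +0.1818]
  T[2,:] = [+0.0625, +0.3750, +0.0000, -0.1875]
  T[3,:] = [+0.2500, +0.2083, -0.1667, +0.0000]
moduli |λ_i(T)| = 0.5282, 0.2755, 0.2755, 0.0106.
ρ = 0.5282; 0.5282 < 1, so it converges for any x₀.

yes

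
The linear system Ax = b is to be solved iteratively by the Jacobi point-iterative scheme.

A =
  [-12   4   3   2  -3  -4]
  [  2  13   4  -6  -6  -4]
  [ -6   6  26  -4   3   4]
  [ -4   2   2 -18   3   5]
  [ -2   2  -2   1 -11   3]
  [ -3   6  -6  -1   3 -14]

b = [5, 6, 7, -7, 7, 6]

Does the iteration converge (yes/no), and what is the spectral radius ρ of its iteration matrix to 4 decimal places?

yes, ρ = 0.9017

A = D + L + U where D = diag(-12, 13, 26, -18, -11, -14).
T_J = -D⁻¹(L+U): T[3,0] = -(-4)/(-18) = -0.2222; T[3,3] = 0.
  T[0,:] = [+0.0000  +0.3333  +0.2500  +0.1667  -0.2500  -0.3333]
  T[1,:] = [-0.1538  +0.0000  -0.3077  +0.4615  +0.4615  +0.3077]
  T[2,:] = [+0.2308  -0.2308  +0.0000  +0.1538  -0.1154  -0.1538]
  T[3,:] = [-0.2222  +0.1111  +0.1111  +0.0000  +0.1667  +0.2778]
  T[4,:] = [-0.1818  +0.1818  -0.1818  +0.0909  +0.0000  +0.2727]
  T[5,:] = [-0.2143  +0.4286  -0.4286  -0.0714  +0.2143  +0.0000]
moduli |λ_i(T)| = 0.9017, 0.5539, 0.2110, 0.1695, 0.1695, 0.0864.
ρ = 0.9017; 0.9017 < 1: convergent.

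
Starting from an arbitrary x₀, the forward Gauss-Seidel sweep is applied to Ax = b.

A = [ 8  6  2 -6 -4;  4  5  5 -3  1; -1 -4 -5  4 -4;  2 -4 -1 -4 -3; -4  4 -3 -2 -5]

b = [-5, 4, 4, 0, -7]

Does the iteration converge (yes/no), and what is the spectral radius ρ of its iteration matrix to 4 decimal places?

no, ρ = 1.4657

Write A = D+L+U with D = diag(8, 5, -5, -4, -5).
T_GS = -(D+L)⁻¹U: row 0 first, T[0,2] = -(2)/(8) = -0.2500; later rows by forward substitution.
  T[0,:] = [+0.0000 -0.7500 -0.2500 +0.7500 +0.5000]
  T[1,:] = [+0.0000 +0.6000 -0.8000 -0.0000 -0.6000]
  T[2,:] = [+0.0000 -0.3300 +0.6900 +0.6500 -0.4200]
  T[3,:] = [+0.0000 -0.8925 +0.5025 +0.2125 +0.2050]
  T[4,:] = [+0.0000 +1.6350 -1.0550 -1.0750 -0.7100]
eigenvalue magnitudes: 1.4657, 0.8146, 0.8146, 0.3701, 0.0000.
spectral radius ρ = 1.4657; 1.4657 > 1, so it fails to converge.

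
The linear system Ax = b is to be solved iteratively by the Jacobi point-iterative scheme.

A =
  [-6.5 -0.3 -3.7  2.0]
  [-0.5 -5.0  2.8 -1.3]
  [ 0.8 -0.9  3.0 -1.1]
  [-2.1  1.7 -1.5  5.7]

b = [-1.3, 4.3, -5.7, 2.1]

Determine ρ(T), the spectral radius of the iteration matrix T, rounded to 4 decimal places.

Split A = D + L + U, D = diag(-6.5, -5, 3, 5.7).
T_J = -D⁻¹(L+U): T[1,2] = -(2.8)/(-5) = +0.5600; T[1,1] = 0.
  T[0,:] = [+0.0000, -0.0462, -0.5692, +0.3077]
  T[1,:] = [-0.1000, +0.0000, +0.5600, -0.2600]
  T[2,:] = [-0.2667, +0.3000, +0.0000, +0.3667]
  T[3,:] = [+0.3684, -0.2982, +0.2632, +0.0000]
|eigenvalues of T|: 0.8701, 0.5563, 0.3891, 0.0753.
spectral radius ρ = 0.8701; 0.8701 < 1: convergent.

0.8701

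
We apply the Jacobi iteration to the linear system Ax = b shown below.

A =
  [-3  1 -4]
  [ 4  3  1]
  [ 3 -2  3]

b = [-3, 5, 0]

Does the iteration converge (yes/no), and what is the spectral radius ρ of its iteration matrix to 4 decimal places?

Let D = diag(-3, 3, 3); L, U the strict triangles.
T_J = -D⁻¹(L+U): T[0,1] = -(1)/(-3) = +0.3333; T[0,0] = 0.
  T[0,:] = [+0.0000 +0.3333 -1.3333]
  T[1,:] = [-1.3333 +0.0000 -0.3333]
  T[2,:] = [-1.0000 +0.6667 +0.0000]
moduli |λ_i(T)| = 1.2922, 1.0016, 1.0016.
ρ(T) = max|λ| = 1.2922; 1.2922 > 1, so it fails to converge.

no, ρ = 1.2922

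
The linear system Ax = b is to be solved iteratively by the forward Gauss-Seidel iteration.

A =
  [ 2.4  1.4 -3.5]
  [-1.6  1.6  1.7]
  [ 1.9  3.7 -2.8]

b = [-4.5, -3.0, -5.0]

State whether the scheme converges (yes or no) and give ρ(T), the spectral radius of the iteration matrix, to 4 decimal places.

A = D + L + U where D = diag(2.4, 1.6, -2.8).
Gauss-Seidel: T = -(D+L)⁻¹U, row 0 first, T[0,2] = -(-3.5)/(2.4) = +1.4583; later rows by forward substitution.
  T[0,:] = [+0.0000  -0.5833  +1.4583]
  T[1,:] = [+0.0000  -0.5833  +0.3958]
  T[2,:] = [+0.0000  -1.1667  +1.5126]
|roots of det(T-λI)|: 1.2625, 0.3331, 0.0000.
ρ(T) = max|λ| = 1.2625; 1.2625 > 1, so it fails to converge.

no, ρ = 1.2625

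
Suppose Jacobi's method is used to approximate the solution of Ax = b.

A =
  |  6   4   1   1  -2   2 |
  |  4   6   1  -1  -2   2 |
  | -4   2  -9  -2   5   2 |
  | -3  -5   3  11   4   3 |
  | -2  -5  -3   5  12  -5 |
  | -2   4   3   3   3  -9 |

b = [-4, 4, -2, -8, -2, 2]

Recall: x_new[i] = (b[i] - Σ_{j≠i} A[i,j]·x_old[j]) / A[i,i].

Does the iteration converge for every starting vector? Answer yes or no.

no

Write A = D+L+U with D = diag(6, 6, -9, 11, 12, -9).
T_J = -D⁻¹(L+U): T[1,3] = -(-1)/(6) = +0.1667; T[1,1] = 0.
  T[0,:] = [+0.0000 -0.6667 -0.1667 -0.1667 +0.3333 -0.3333]
  T[1,:] = [-0.6667 +0.0000 -0.1667 +0.1667 +0.3333 -0.3333]
  T[2,:] = [-0.4444 +0.2222 +0.0000 -0.2222 +0.5556 +0.2222]
  T[3,:] = [+0.2727 +0.4545 -0.2727 +0.0000 -0.3636 -0.2727]
  T[4,:] = [+0.1667 +0.4167 +0.2500 -0.4167 +0.0000 +0.4167]
  T[5,:] = [-0.2222 +0.4444 +0.3333 +0.3333 +0.3333 +0.0000]
|roots of det(T-λI)|: 1.1297, 0.8300, 0.8300, 0.3693, 0.3693, 0.2325.
ρ = 1.1297; 1.1297 > 1: divergent.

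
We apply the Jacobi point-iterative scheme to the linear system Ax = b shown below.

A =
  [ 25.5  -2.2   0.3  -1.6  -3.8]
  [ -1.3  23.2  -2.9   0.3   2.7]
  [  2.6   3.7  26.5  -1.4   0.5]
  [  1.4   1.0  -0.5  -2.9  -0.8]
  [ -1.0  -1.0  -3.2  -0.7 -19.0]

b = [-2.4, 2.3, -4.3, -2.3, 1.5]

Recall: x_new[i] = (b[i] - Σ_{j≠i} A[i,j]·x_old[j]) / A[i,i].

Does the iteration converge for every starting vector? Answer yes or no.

yes

Diagonal D = diag(25.5, 23.2, 26.5, -2.9, -19); L, U strict lower/upper.
T_J = -D⁻¹(L+U): T[2,4] = -(0.5)/(26.5) = -0.0189; T[2,2] = 0.
  T[0,:] = [+0.0000  +0.0863  -0.0118  +0.0627  +0.1490]
  T[1,:] = [+0.0560  +0.0000  +0.1250  -0.0129  -0.1164]
  T[2,:] = [-0.0981  -0.1396  +0.0000  +0.0528  -0.0189]
  T[3,:] = [+0.4828  +0.3448  -0.1724  +0.0000  -0.2759]
  T[4,:] = [-0.0526  -0.0526  -0.1684  -0.0368  +0.0000]
eigenvalue magnitudes: 0.2136, 0.1062, 0.1062, 0.0781, 0.0781.
ρ(T) = max|λ| = 0.2136; 0.2136 < 1 ⇒ converges.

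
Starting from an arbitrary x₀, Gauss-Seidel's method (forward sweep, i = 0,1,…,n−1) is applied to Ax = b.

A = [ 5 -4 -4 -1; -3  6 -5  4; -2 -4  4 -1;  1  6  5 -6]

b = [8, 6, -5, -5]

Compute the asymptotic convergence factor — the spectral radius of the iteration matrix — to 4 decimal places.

1.6426

Diagonal D = diag(5, 6, 4, -6); L, U strict lower/upper.
T_GS = -(D+L)⁻¹U: row 0 first, T[0,1] = -(-4)/(5) = +0.8000; later rows by forward substitution.
  T[0,:] = [+0.0000  +0.8000  +0.8000  +0.2000]
  T[1,:] = [+0.0000  +0.4000  +1.2333  -0.5667]
  T[2,:] = [+0.0000  +0.8000  +1.6333  -0.2167]
  T[3,:] = [+0.0000  +1.2000  +2.7278  -0.7139]
eigenvalue magnitudes: 1.6426, 0.2575, 0.0657, 0.0000.
ρ(T) = max|λ| = 1.6426; 1.6426 > 1 ⇒ diverges.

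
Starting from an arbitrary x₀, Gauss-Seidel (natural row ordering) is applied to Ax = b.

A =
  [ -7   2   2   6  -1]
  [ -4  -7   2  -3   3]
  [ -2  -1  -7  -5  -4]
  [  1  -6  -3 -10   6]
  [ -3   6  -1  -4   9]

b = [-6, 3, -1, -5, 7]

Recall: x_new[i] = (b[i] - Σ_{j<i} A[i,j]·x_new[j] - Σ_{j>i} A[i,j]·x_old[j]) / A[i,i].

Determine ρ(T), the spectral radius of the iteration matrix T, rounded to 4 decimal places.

1.1770

Write A = D+L+U with D = diag(-7, -7, -7, -10, 9).
GS T = -(D+L)⁻¹U: row 0 first, T[0,4] = -(-1)/(-7) = -0.1429; later rows by forward substitution.
  T[0,:] = [+0.0000 +0.2857 +0.2857 +0.8571 -0.1429]
  T[1,:] = [+0.0000 -0.1633 +0.1224 -0.9184 +0.5102]
  T[2,:] = [+0.0000 -0.0583 -0.0991 -0.8280 -0.6035]
  T[3,:] = [+0.0000 +0.1440 -0.0152 +0.8851 +0.4606]
  T[4,:] = [+0.0000 +0.2616 -0.0041 +1.1994 -0.2501]
|λ(T)| sorted: 1.1770, 0.7704, 0.1316, 0.0977, 0.0000.
ρ = 1.1770; 1.1770 > 1 ⇒ diverges.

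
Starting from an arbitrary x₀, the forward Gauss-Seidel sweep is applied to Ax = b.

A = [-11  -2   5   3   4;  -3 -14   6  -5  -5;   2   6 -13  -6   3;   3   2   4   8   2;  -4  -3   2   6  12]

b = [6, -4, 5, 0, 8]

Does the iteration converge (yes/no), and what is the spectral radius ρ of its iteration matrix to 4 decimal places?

yes, ρ = 0.8457

Let D = diag(-11, -14, -13, 8, 12); L, U the strict triangles.
GS T = -(D+L)⁻¹U: row 0 first, T[0,4] = -(4)/(-11) = +0.3636; later rows by forward substitution.
  T[0,:] = [+0.0000  -0.1818  +0.4545  +0.2727  +0.3636]
  T[1,:] = [+0.0000  +0.0390  +0.3312  -0.4156  -0.4351]
  T[2,:] = [+0.0000  -0.0100  +0.2228  -0.6114  +0.0859]
  T[3,:] = [+0.0000  +0.0634  -0.3646  +0.3073  -0.3206]
  T[4,:] = [+0.0000  -0.0809  +0.3795  -0.0647  +0.1584]
|eigenvalues of T|: 0.8457, 0.1678, 0.1678, 0.1258, 0.0000.
ρ(T) = max|λ| = 0.8457; 0.8457 < 1, so it converges for any x₀.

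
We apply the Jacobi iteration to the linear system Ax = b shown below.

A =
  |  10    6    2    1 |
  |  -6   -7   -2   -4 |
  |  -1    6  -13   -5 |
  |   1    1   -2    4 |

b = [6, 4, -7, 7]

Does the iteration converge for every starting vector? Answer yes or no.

yes

Let D = diag(10, -7, -13, 4); L, U the strict triangles.
Jacobi T = -D⁻¹(L+U): T[1,3] = -(-4)/(-7) = -0.5714; T[1,1] = 0.
  T[0,:] = [+0.0000, -0.6000, -0.2000, -0.1000]
  T[1,:] = [-0.8571, +0.0000, -0.2857, -0.5714]
  T[2,:] = [-0.0769, +0.4615, +0.0000, -0.3846]
  T[3,:] = [-0.2500, -0.2500, +0.5000, +0.0000]
|eigenvalues of T|: 0.8834, 0.6034, 0.4880, 0.4880.
ρ = 0.8834; 0.8834 < 1 ⇒ converges.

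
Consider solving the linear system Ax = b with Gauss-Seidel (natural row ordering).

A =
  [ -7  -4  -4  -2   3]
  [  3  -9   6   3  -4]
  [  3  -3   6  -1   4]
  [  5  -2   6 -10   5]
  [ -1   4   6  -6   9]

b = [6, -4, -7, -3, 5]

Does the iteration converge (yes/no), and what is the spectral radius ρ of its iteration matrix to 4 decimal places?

no, ρ = 1.6155

Diagonal D = diag(-7, -9, 6, -10, 9); L, U strict lower/upper.
GS T = -(D+L)⁻¹U: row 0 first, T[0,4] = -(3)/(-7) = +0.4286; later rows by forward substitution.
  T[0,:] = [+0.0000 -0.5714 -0.5714 -0.2857 +0.4286]
  T[1,:] = [+0.0000 -0.1905 +0.4762 +0.2381 -0.3016]
  T[2,:] = [+0.0000 +0.1905 +0.5238 +0.4286 -1.0317]
  T[3,:] = [+0.0000 -0.1333 -0.0667 +0.0667 +0.1556]
  T[4,:] = [+0.0000 -0.1947 -0.6688 -0.3788 +0.9732]
moduli |λ_i(T)| = 1.6155, 0.2755, 0.1072, 0.0740, 0.0000.
ρ = 1.6155; 1.6155 > 1 ⇒ diverges.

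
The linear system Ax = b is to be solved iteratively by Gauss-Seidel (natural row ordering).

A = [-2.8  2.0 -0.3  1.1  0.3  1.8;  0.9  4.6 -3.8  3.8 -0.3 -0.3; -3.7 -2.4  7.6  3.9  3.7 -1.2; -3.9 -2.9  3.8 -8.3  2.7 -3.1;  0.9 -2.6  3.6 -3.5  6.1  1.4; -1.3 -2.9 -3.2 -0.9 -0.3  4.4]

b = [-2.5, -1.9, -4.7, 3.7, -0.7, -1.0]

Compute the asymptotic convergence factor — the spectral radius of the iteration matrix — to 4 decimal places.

A = D + L + U where D = diag(-2.8, 4.6, 7.6, -8.3, 6.1, 4.4).
Gauss-Seidel: T = -(D+L)⁻¹U, row 0 first, T[0,2] = -(-0.3)/(-2.8) = -0.1071; later rows by forward substitution.
  T[0,:] = [+0.0000, +0.7143, -0.1071, +0.3929, +0.1071, +0.6429]
  T[1,:] = [+0.0000, -0.1398, +0.8470, -0.9030, +0.0443, -0.0606]
  T[2,:] = [+0.0000, +0.3036, +0.2153, -0.6070, -0.4207, +0.4517]
  T[3,:] = [+0.0000, -0.1478, -0.1470, -0.1470, +0.0669, -0.4476]
  T[4,:] = [+0.0000, -0.4289, +0.1654, -0.1689, +0.2897, -0.8736]
  T[5,:] = [+0.0000, +0.2803, +0.6644, -0.9621, -0.2117, +0.3274]
eigenvalue magnitudes: 1.5903, 0.5392, 0.2822, 0.2822, 0.0978, 0.0000.
ρ(T) = max|λ| = 1.5903; 1.5903 > 1: divergent.

1.5903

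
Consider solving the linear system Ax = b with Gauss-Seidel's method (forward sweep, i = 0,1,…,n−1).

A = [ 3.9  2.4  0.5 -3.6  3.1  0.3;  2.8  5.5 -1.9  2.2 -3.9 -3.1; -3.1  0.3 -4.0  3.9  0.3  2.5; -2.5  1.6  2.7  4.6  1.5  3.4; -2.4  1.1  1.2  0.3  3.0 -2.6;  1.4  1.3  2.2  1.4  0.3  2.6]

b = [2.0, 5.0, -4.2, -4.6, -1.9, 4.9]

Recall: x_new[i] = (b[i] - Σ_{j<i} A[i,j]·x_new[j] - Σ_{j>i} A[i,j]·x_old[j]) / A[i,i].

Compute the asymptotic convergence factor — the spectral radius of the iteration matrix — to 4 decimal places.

1.2220

Diagonal D = diag(3.9, 5.5, -4, 4.6, 3, 2.6); L, U strict lower/upper.
Gauss-Seidel: T = -(D+L)⁻¹U, row 0 first, T[0,1] = -(2.4)/(3.9) = -0.6154; later rows by forward substitution.
  T[0,:] = [+0.0000  -0.6154  -0.1282  +0.9231  -0.7949  -0.0769]
  T[1,:] = [+0.0000  +0.3133  +0.4107  -0.8699  +1.1138  +0.6028]
  T[2,:] = [+0.0000  +0.5004  +0.1302  +0.1944  +0.7746  +0.7298]
  T[3,:] = [+0.0000  -0.7371  -0.2889  +0.6902  -1.6001  -1.4190]
  T[4,:] = [+0.0000  -0.7336  -0.2763  +0.9107  -1.1941  +0.4341]
  T[5,:] = [+0.0000  +0.2329  -0.0590  -0.7033  +0.2151  -0.1635]
|roots of det(T-λI)|: 1.2220, 0.9395, 0.9395, 0.4733, 0.0618, 0.0000.
ρ = 1.2220; 1.2220 > 1: divergent.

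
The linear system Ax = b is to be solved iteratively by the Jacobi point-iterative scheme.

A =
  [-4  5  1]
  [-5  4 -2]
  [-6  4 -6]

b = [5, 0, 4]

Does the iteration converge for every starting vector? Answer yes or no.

no

Let D = diag(-4, 4, -6); L, U the strict triangles.
Jacobi: T = -D⁻¹(L+U), T[0,1] = -(5)/(-4) = +1.2500; T[0,0] = 0.
  T[0,:] = [+0.0000, +1.2500, +0.2500]
  T[1,:] = [+1.2500, +0.0000, +0.5000]
  T[2,:] = [-1.0000, +0.6667, +0.0000]
eigenvalue magnitudes: 1.3945, 1.1301, 0.2644.
ρ(T) = max|λ| = 1.3945; 1.3945 > 1, so it fails to converge.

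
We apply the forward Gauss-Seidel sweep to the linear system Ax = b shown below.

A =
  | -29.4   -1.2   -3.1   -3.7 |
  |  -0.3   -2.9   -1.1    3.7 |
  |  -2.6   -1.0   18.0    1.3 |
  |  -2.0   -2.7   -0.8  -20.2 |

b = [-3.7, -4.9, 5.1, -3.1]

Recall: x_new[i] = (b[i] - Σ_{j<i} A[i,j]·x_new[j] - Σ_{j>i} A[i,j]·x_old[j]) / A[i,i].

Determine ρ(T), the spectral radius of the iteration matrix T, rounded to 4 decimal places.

0.1920

Let D = diag(-29.4, -2.9, 18, -20.2); L, U the strict triangles.
T_GS = -(D+L)⁻¹U: row 0 first, T[0,3] = -(-3.7)/(-29.4) = -0.1259; later rows by forward substitution.
  T[0,:] = [+0.0000  -0.0408  -0.1054  -0.1259]
  T[1,:] = [+0.0000  +0.0042  -0.3684  +1.2889]
  T[2,:] = [+0.0000  -0.0057  -0.0357  -0.0188]
  T[3,:] = [+0.0000  +0.0037  +0.0611  -0.1591]
|eigenvalues of T|: 0.1920, 0.0247, 0.0233, 0.0000.
ρ(T) = max|λ| = 0.1920; 0.1920 < 1: convergent.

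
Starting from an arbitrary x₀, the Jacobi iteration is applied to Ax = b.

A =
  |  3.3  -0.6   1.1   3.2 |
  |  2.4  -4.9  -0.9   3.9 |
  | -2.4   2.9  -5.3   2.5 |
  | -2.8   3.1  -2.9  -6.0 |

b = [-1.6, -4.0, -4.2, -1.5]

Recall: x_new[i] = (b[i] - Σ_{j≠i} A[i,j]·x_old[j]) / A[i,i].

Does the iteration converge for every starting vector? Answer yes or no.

no

Diagonal D = diag(3.3, -4.9, -5.3, -6); L, U strict lower/upper.
Jacobi T = -D⁻¹(L+U): T[3,2] = -(-2.9)/(-6) = -0.4833; T[3,3] = 0.
  T[0,:] = [+0.0000 +0.1818 -0.3333 -0.9697]
  T[1,:] = [+0.4898 +0.0000 -0.1837 +0.7959]
  T[2,:] = [-0.4528 +0.5472 +0.0000 +0.4717]
  T[3,:] = [-0.4667 +0.5167 -0.4833 +0.0000]
|λ(T)| sorted: 1.2299, 0.6974, 0.6974, 0.2585.
spectral radius ρ = 1.2299; 1.2299 > 1: divergent.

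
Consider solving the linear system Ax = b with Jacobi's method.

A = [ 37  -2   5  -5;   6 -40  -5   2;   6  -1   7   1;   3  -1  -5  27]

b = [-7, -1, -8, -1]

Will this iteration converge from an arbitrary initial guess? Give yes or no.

yes

Write A = D+L+U with D = diag(37, -40, 7, 27).
Jacobi T = -D⁻¹(L+U): T[1,2] = -(-5)/(-40) = -0.1250; T[1,1] = 0.
  T[0,:] = [+0.0000, +0.0541, -0.1351, +0.1351]
  T[1,:] = [+0.1500, +0.0000, -0.1250, +0.0500]
  T[2,:] = [-0.8571, +0.1429, +0.0000, -0.1429]
  T[3,:] = [-0.1111, +0.0370, +0.1852, +0.0000]
eigenvalue magnitudes: 0.3501, 0.2159, 0.2159, 0.0296.
ρ = 0.3501; 0.3501 < 1 ⇒ converges.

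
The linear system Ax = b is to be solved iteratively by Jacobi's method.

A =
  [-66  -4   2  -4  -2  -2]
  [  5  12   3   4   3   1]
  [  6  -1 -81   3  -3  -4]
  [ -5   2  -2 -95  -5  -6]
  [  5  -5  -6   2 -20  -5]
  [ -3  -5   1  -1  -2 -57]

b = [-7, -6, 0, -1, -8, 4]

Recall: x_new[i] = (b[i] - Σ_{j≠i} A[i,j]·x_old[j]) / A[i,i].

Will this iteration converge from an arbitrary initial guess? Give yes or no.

yes

Diagonal D = diag(-66, 12, -81, -95, -20, -57); L, U strict lower/upper.
Jacobi: T = -D⁻¹(L+U), T[2,3] = -(3)/(-81) = +0.0370; T[2,2] = 0.
  T[0,:] = [+0.0000 -0.0606 +0.0303 -0.0606 -0.0303 -0.0303]
  T[1,:] = [-0.4167 +0.0000 -0.2500 -0.3333 -0.2500 -0.0833]
  T[2,:] = [+0.0741 -0.0123 +0.0000 +0.0370 -0.0370 -0.0494]
  T[3,:] = [-0.0526 +0.0211 -0.0211 +0.0000 -0.0526 -0.0632]
  T[4,:] = [+0.2500 -0.2500 -0.3000 +0.1000 +0.0000 -0.2500]
  T[5,:] = [-0.0526 -0.0877 +0.0175 -0.0175 -0.0351 +0.0000]
moduli |λ_i(T)| = 0.3840, 0.1958, 0.1235, 0.0953, 0.0953, 0.0780.
spectral radius ρ = 0.3840; 0.3840 < 1 ⇒ converges.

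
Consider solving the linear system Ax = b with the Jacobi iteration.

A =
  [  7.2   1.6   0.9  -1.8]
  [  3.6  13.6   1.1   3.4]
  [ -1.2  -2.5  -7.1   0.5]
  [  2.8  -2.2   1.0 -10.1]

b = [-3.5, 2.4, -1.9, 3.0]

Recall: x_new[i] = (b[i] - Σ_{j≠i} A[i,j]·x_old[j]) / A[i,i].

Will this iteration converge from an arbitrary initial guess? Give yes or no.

Let D = diag(7.2, 13.6, -7.1, -10.1); L, U the strict triangles.
T_J = -D⁻¹(L+U): T[2,3] = -(0.5)/(-7.1) = +0.0704; T[2,2] = 0.
  T[0,:] = [+0.0000 -0.2222 -0.1250 +0.2500]
  T[1,:] = [-0.2647 +0.0000 -0.0809 -0.2500]
  T[2,:] = [-0.1690 -0.3521 +0.0000 +0.0704]
  T[3,:] = [+0.2772 -0.2178 +0.0990 +0.0000]
eigenvalue magnitudes: 0.5017, 0.3890, 0.2420, 0.1293.
ρ(T) = max|λ| = 0.5017; 0.5017 < 1 ⇒ converges.

yes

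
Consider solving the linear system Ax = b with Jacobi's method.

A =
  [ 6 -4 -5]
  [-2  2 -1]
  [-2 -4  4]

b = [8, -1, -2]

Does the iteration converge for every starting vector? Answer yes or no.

Write A = D+L+U with D = diag(6, 2, 4).
Jacobi T = -D⁻¹(L+U): T[1,0] = -(-2)/(2) = +1.0000; T[1,1] = 0.
  T[0,:] = [+0.0000 +0.6667 +0.8333]
  T[1,:] = [+1.0000 +0.0000 +0.5000]
  T[2,:] = [+0.5000 +1.0000 +0.0000]
|eigenvalues of T|: 1.5000, 0.8165, 0.8165.
spectral radius ρ = 1.5000; 1.5000 > 1: divergent.

no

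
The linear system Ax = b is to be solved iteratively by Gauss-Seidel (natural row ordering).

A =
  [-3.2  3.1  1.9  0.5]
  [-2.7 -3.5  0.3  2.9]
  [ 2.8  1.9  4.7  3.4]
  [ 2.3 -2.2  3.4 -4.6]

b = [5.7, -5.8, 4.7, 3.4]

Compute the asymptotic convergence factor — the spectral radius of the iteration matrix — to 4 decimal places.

1.2811

Let D = diag(-3.2, -3.5, 4.7, -4.6); L, U the strict triangles.
Gauss-Seidel: T = -(D+L)⁻¹U, row 0 first, T[0,2] = -(1.9)/(-3.2) = +0.5938; later rows by forward substitution.
  T[0,:] = [+0.0000 +0.9688 +0.5938 +0.1562]
  T[1,:] = [+0.0000 -0.7473 -0.3723 +0.7080]
  T[2,:] = [+0.0000 -0.2750 -0.2032 -1.1027]
  T[3,:] = [+0.0000 +0.6385 +0.3247 -1.0756]
moduli |λ_i(T)| = 1.2811, 0.7120, 0.0329, 0.0000.
spectral radius ρ = 1.2811; 1.2811 > 1, so it fails to converge.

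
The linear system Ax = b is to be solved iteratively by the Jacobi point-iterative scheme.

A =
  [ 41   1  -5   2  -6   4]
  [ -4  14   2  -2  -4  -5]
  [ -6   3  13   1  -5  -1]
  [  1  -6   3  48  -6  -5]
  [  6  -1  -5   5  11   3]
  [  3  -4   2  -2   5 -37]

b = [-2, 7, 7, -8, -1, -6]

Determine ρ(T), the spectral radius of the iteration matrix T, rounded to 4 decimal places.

Diagonal D = diag(41, 14, 13, 48, 11, -37); L, U strict lower/upper.
Jacobi T = -D⁻¹(L+U): T[3,4] = -(-6)/(48) = +0.1250; T[3,3] = 0.
  T[0,:] = [+0.0000 -0.0244 +0.1220 -0.0488 +0.1463 -0.0976]
  T[1,:] = [+0.2857 +0.0000 -0.1429 +0.1429 +0.2857 +0.3571]
  T[2,:] = [+0.4615 -0.2308 +0.0000 -0.0769 +0.3846 +0.0769]
  T[3,:] = [-0.0208 +0.1250 -0.0625 +0.0000 +0.1250 +0.1042]
  T[4,:] = [-0.5455 +0.0909 +0.4545 -0.4545 +0.0000 -0.2727]
  T[5,:] = [+0.0811 -0.1081 +0.0541 -0.0541 +0.1351 +0.0000]
|eigenvalues of T|: 0.3590, 0.3014, 0.3014, 0.1274, 0.1274, 0.1076.
ρ = 0.3590; 0.3590 < 1 ⇒ converges.

0.3590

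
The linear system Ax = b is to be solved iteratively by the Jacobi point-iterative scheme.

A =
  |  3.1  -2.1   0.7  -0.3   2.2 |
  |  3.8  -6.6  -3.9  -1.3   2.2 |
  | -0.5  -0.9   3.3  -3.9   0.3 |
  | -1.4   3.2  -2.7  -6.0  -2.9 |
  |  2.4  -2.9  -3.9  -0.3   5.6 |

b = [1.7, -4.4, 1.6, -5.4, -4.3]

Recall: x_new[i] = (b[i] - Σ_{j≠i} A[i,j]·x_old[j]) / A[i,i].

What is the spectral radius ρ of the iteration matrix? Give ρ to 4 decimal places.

A = D + L + U where D = diag(3.1, -6.6, 3.3, -6, 5.6).
Jacobi: T = -D⁻¹(L+U), T[4,3] = -(-0.3)/(5.6) = +0.0536; T[4,4] = 0.
  T[0,:] = [+0.0000  +0.6774  -0.2258  +0.0968  -0.7097]
  T[1,:] = [+0.5758  +0.0000  -0.5909  -0.1970  +0.3333]
  T[2,:] = [+0.1515  +0.2727  +0.0000  +1.1818  -0.0909]
  T[3,:] = [-0.2333  +0.5333  -0.4500  +0.0000  -0.4833]
  T[4,:] = [-0.4286  +0.5179  +0.6964  +0.0536  +0.0000]
moduli |λ_i(T)| = 1.2044, 1.0118, 1.0118, 0.4305, 0.4305.
ρ = 1.2044; 1.2044 > 1, so it fails to converge.

1.2044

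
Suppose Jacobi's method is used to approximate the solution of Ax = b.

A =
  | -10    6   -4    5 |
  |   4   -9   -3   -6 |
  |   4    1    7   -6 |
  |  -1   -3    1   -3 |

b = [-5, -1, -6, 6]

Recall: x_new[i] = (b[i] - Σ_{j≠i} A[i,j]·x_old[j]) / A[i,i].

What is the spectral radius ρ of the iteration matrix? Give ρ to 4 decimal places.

Let D = diag(-10, -9, 7, -3); L, U the strict triangles.
Jacobi T = -D⁻¹(L+U): T[1,3] = -(-6)/(-9) = -0.6667; T[1,1] = 0.
  T[0,:] = [+0.0000  +0.6000  -0.4000  +0.5000]
  T[1,:] = [+0.4444  +0.0000  -0.3333  -0.6667]
  T[2,:] = [-0.5714  -0.1429  +0.0000  +0.8571]
  T[3,:] = [-0.3333  -1.0000  +0.3333  +0.0000]
eigenvalue magnitudes: 1.2712, 0.9409, 0.3904, 0.0601.
spectral radius ρ = 1.2712; 1.2712 > 1: divergent.

1.2712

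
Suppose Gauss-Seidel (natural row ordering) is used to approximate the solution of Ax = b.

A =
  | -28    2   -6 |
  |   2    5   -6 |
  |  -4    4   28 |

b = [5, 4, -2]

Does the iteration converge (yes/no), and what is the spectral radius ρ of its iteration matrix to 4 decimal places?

yes, ρ = 0.2857

Let D = diag(-28, 5, 28); L, U the strict triangles.
GS T = -(D+L)⁻¹U: row 0 first, T[0,1] = -(2)/(-28) = +0.0714; later rows by forward substitution.
  T[0,:] = [+0.0000, +0.0714, -0.2143]
  T[1,:] = [+0.0000, -0.0286, +1.2857]
  T[2,:] = [+0.0000, +0.0143, -0.2143]
|eigenvalues of T|: 0.2857, 0.0429, 0.0000.
ρ(T) = max|λ| = 0.2857; 0.2857 < 1, so it converges for any x₀.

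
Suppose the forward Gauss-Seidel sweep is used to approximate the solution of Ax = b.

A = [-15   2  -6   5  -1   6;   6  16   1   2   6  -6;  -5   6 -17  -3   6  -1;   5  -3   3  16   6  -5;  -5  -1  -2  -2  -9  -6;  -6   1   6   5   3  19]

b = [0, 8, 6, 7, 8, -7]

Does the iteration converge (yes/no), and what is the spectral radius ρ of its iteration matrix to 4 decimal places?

Let D = diag(-15, 16, -17, 16, -9, 19); L, U the strict triangles.
GS T = -(D+L)⁻¹U: row 0 first, T[0,3] = -(5)/(-15) = +0.3333; later rows by forward substitution.
  T[0,:] = [+0.0000  +0.1333  -0.4000  +0.3333  -0.0667  +0.4000]
  T[1,:] = [+0.0000  -0.0500  +0.0875  -0.2500  -0.3500  +0.2250]
  T[2,:] = [+0.0000  -0.0569  +0.1485  -0.3627  +0.2490  -0.0971]
  T[3,:] = [+0.0000  -0.0404  +0.1136  -0.0830  -0.4665  +0.2479]
  T[4,:] = [+0.0000  -0.0469  +0.1543  -0.0583  +0.1243  -0.9474]
  T[5,:] = [+0.0000  +0.0807  -0.2321  +0.2640  +0.0219  +0.2295]
|roots of det(T-λI)|: 0.8210, 0.4920, 0.4920, 0.0242, 0.0242, 0.0000.
ρ(T) = max|λ| = 0.8210; 0.8210 < 1: convergent.

yes, ρ = 0.8210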